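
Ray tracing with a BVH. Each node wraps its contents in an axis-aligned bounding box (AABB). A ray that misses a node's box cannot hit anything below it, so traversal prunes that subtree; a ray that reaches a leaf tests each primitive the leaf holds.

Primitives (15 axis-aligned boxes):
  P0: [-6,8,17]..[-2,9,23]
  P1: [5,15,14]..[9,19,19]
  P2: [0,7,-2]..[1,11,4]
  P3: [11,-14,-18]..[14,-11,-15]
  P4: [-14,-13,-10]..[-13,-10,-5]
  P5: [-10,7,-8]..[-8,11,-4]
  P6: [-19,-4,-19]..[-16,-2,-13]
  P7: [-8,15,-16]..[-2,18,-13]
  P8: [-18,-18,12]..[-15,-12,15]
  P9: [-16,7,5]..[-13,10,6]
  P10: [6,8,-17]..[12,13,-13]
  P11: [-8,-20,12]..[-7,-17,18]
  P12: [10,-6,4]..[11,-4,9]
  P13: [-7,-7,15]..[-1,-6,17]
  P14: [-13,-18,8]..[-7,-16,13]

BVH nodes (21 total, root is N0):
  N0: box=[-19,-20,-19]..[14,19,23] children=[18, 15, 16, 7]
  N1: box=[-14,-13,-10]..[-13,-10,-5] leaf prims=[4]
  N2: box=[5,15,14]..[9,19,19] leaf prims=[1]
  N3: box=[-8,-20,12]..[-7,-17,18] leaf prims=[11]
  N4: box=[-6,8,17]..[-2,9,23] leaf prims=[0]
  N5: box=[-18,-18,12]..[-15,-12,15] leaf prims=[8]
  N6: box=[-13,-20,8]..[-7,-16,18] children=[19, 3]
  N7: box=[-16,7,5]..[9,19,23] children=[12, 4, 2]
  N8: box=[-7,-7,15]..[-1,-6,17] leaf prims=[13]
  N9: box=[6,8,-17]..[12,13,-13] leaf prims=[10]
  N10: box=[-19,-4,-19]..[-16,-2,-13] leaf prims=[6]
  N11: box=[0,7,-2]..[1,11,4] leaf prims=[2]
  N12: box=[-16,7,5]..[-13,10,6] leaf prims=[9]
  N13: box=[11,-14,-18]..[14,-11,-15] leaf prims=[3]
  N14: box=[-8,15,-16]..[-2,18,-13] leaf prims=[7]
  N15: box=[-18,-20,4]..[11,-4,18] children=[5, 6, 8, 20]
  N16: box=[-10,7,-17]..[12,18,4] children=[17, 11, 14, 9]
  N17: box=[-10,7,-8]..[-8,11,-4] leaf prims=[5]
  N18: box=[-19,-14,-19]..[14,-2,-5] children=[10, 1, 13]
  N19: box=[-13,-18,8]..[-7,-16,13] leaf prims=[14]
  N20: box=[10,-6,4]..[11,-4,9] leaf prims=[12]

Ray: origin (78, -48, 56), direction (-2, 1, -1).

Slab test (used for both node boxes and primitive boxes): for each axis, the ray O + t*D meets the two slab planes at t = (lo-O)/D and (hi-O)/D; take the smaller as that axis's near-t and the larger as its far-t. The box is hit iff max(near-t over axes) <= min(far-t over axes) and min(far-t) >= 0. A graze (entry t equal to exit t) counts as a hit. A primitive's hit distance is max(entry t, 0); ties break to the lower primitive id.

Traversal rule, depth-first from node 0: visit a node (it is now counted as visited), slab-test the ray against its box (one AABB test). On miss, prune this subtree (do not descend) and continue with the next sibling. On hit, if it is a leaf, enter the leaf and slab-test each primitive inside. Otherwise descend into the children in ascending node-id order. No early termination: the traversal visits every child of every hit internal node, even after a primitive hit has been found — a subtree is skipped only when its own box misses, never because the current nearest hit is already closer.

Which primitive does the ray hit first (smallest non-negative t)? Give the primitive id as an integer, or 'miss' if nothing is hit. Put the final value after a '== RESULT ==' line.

Traverse from the root:
N0 x:[32,97/2] y:[28,67] z:[33,75] -> hit [33,97/2], descend [7, 15, 16, 18]
  N7 x:[69/2,47] y:[55,67] z:[33,51] -> miss, prune
  N15 x:[67/2,48] y:[28,44] z:[38,52] -> hit [38,44], descend [5, 6, 8, 20]
    N5 x:[93/2,48] y:[30,36] z:[41,44] -> miss, prune
    N6 x:[85/2,91/2] y:[28,32] z:[38,48] -> miss, prune
    N8 x:[79/2,85/2] y:[41,42] z:[39,41] -> hit [41,41] leaf, test {P13@t=41}
    N20 x:[67/2,34] y:[42,44] z:[47,52] -> miss, prune
  N16 x:[33,44] y:[55,66] z:[52,73] -> miss, prune
  N18 x:[32,97/2] y:[34,46] z:[61,75] -> miss, prune

order=[0, 7, 15, 5, 6, 8, 20, 16, 18]  |boxes|=9  |leaves|=1  hit=P13

== RESULT ==
13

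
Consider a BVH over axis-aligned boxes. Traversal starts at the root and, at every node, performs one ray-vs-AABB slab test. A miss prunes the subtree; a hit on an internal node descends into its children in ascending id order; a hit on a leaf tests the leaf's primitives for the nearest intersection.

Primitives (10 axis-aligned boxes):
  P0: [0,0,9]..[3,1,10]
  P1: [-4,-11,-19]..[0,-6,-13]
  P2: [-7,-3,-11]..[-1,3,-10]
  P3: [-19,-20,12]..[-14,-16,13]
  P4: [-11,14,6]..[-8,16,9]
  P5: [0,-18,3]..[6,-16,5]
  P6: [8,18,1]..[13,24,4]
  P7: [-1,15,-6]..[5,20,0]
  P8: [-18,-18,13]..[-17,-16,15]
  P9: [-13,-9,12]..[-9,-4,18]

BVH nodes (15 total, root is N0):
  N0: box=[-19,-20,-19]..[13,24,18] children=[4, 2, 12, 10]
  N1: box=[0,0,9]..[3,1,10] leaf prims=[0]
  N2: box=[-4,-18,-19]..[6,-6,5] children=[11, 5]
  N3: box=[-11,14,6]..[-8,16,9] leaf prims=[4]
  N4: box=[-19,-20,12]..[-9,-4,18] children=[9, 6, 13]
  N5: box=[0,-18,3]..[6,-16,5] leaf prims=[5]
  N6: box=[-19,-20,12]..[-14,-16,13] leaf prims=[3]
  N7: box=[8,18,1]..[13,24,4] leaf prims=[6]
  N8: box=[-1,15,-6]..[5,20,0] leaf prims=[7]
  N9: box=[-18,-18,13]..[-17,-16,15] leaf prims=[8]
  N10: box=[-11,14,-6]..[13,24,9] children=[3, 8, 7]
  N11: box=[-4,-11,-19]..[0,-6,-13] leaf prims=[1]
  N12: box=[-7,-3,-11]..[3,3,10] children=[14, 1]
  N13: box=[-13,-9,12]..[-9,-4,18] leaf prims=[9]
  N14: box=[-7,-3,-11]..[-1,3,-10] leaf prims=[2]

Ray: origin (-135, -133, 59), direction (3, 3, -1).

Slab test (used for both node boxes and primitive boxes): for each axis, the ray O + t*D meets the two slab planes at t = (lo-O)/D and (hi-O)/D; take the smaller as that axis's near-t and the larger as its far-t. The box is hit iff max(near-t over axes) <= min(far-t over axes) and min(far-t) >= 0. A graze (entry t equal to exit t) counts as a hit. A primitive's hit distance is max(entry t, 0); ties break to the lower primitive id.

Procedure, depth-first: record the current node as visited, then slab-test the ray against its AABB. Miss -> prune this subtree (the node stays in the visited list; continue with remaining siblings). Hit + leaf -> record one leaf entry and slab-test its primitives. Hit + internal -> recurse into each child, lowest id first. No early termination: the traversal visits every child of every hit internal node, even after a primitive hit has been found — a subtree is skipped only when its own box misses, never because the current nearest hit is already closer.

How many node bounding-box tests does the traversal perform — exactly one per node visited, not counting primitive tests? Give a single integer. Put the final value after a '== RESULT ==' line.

Trace the traversal:
N0 x:[116/3,148/3] y:[113/3,157/3] z:[41,78] -> hit [41,148/3], descend [2, 4, 10, 12]
  N2 x:[131/3,47] y:[115/3,127/3] z:[54,78] -> miss, prune
  N4 x:[116/3,42] y:[113/3,43] z:[41,47] -> hit [41,42], descend [6, 9, 13]
    N6 x:[116/3,121/3] y:[113/3,39] z:[46,47] -> miss, prune
    N9 x:[39,118/3] y:[115/3,39] z:[44,46] -> miss, prune
    N13 x:[122/3,42] y:[124/3,43] z:[41,47] -> hit [124/3,42] leaf, test {P9@t=124/3}
  N10 x:[124/3,148/3] y:[49,157/3] z:[50,65] -> miss, prune
  N12 x:[128/3,46] y:[130/3,136/3] z:[49,70] -> miss, prune

8 AABB tests over nodes [0, 2, 4, 6, 9, 13, 10, 12]; 1 leaf entered; closest P9.

== RESULT ==
8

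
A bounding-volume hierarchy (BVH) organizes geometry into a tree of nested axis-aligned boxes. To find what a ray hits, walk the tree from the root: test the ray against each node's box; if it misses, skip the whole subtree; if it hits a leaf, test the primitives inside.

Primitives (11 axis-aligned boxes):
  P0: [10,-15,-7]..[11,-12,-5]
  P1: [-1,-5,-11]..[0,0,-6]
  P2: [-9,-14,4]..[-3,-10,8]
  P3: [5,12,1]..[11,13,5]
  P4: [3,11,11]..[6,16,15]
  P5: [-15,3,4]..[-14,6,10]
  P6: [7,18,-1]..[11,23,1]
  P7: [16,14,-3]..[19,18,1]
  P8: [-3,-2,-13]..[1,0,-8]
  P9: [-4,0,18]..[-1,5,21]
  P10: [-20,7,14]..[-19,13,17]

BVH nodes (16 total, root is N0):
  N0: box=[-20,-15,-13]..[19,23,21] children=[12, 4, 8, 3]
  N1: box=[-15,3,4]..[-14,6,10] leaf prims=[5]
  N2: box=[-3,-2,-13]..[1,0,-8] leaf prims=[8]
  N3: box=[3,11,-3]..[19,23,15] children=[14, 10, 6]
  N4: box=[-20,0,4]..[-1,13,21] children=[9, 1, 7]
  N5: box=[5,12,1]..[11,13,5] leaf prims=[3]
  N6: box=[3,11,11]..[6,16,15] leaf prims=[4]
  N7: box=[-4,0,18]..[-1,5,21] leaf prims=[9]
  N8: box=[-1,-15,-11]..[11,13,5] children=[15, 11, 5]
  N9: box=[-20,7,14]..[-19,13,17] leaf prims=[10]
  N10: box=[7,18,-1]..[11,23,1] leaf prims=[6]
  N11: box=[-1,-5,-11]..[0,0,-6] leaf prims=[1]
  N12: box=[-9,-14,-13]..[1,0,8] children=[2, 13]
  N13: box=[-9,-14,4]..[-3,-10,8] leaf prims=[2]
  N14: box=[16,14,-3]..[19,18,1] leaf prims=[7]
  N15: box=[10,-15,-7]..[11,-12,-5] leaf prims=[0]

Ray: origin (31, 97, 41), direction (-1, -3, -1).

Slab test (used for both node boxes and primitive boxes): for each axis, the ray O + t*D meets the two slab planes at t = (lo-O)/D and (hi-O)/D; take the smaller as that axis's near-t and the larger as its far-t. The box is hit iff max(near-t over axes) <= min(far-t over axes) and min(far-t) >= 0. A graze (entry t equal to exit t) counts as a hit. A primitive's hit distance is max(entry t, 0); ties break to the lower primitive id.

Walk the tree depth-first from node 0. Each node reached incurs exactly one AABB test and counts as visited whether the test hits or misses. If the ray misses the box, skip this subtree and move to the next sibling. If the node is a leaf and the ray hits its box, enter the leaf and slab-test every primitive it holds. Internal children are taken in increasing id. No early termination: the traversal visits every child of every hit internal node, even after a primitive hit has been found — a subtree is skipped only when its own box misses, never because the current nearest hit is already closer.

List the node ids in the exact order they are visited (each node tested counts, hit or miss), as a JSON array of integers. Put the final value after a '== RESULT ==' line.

Trace the traversal:
N0 x:[12,51] y:[74/3,112/3] z:[20,54] -> hit [74/3,112/3], descend [3, 4, 8, 12]
  N3 x:[12,28] y:[74/3,86/3] z:[26,44] -> hit [26,28], descend [6, 10, 14]
    N6 x:[25,28] y:[27,86/3] z:[26,30] -> hit [27,28] leaf, test {P4@t=27}
    N10 x:[20,24] y:[74/3,79/3] z:[40,42] -> miss, prune
    N14 x:[12,15] y:[79/3,83/3] z:[40,44] -> miss, prune
  N4 x:[32,51] y:[28,97/3] z:[20,37] -> hit [32,97/3], descend [1, 7, 9]
    N1 x:[45,46] y:[91/3,94/3] z:[31,37] -> miss, prune
    N7 x:[32,35] y:[92/3,97/3] z:[20,23] -> miss, prune
    N9 x:[50,51] y:[28,30] z:[24,27] -> miss, prune
  N8 x:[20,32] y:[28,112/3] z:[36,52] -> miss, prune
  N12 x:[30,40] y:[97/3,37] z:[33,54] -> hit [33,37], descend [2, 13]
    N2 x:[30,34] y:[97/3,33] z:[49,54] -> miss, prune
    N13 x:[34,40] y:[107/3,37] z:[33,37] -> hit [107/3,37] leaf, test {P2@t=107/3}

Visited [0, 3, 6, 10, 14, 4, 1, 7, 9, 8, 12, 2, 13]. Tests: 13 box, 2 leaf. Nearest: P4.

== RESULT ==
[0, 3, 6, 10, 14, 4, 1, 7, 9, 8, 12, 2, 13]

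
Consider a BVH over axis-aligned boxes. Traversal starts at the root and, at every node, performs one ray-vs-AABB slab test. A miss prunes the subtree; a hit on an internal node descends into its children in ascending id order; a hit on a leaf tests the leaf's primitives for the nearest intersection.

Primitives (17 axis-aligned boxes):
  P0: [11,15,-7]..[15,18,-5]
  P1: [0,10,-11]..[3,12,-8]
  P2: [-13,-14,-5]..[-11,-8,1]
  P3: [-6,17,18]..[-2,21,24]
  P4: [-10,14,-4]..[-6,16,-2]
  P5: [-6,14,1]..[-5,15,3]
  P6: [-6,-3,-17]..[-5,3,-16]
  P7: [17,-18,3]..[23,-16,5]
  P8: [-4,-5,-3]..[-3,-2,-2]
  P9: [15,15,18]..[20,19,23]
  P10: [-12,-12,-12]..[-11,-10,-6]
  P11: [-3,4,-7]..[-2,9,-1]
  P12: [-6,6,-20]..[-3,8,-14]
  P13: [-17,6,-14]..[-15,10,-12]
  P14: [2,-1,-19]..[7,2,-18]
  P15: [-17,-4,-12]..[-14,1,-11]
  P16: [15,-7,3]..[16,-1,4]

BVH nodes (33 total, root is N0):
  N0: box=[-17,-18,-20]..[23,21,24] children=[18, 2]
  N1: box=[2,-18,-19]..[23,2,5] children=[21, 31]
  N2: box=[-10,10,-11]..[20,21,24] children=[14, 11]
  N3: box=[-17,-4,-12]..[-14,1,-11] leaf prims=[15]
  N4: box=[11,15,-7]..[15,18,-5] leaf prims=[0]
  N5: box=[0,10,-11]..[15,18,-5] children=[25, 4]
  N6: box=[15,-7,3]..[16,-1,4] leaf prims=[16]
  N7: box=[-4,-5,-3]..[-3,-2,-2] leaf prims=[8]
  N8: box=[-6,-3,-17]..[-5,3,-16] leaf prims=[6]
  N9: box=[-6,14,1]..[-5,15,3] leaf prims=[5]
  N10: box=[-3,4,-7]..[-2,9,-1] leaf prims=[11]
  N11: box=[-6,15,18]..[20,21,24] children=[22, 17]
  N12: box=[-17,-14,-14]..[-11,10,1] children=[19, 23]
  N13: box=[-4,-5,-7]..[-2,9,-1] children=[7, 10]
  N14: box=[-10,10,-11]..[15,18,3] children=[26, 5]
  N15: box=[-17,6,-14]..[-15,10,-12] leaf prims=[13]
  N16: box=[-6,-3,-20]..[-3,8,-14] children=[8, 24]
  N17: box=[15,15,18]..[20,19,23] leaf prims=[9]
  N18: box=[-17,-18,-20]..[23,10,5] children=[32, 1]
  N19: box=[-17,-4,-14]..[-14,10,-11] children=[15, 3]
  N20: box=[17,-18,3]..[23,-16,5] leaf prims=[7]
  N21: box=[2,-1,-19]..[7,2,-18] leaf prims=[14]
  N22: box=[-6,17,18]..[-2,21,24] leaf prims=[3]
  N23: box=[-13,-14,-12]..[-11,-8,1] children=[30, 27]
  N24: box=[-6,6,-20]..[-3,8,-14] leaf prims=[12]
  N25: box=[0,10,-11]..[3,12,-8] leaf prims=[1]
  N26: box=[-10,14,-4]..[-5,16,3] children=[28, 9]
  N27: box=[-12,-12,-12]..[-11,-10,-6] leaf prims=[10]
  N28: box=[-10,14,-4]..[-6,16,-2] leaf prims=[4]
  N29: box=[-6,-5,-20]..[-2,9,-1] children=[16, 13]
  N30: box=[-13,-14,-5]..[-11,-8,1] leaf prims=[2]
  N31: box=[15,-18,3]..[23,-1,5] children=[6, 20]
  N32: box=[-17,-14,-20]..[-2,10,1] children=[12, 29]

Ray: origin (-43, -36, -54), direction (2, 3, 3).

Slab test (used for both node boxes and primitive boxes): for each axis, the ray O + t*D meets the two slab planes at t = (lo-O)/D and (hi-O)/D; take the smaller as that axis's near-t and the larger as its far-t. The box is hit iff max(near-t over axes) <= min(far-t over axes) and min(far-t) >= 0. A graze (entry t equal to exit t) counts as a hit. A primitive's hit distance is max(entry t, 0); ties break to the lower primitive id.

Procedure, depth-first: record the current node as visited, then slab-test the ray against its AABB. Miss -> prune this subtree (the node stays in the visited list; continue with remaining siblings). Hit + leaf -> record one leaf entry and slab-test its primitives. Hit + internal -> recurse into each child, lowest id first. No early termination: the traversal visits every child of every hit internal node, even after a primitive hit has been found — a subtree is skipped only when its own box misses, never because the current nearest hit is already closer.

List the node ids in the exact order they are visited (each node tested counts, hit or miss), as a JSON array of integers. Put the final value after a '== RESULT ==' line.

Traverse from the root:
N0 x:[13,33] y:[6,19] z:[34/3,26] -> hit [13,19], descend [2, 18]
  N2 x:[33/2,63/2] y:[46/3,19] z:[43/3,26] -> hit [33/2,19], descend [11, 14]
    N11 x:[37/2,63/2] y:[17,19] z:[24,26] -> miss, prune
    N14 x:[33/2,29] y:[46/3,18] z:[43/3,19] -> hit [33/2,18], descend [5, 26]
      N5 x:[43/2,29] y:[46/3,18] z:[43/3,49/3] -> miss, prune
      N26 x:[33/2,19] y:[50/3,52/3] z:[50/3,19] -> hit [50/3,52/3], descend [9, 28]
        N9 x:[37/2,19] y:[50/3,17] z:[55/3,19] -> miss, prune
        N28 x:[33/2,37/2] y:[50/3,52/3] z:[50/3,52/3] -> hit [50/3,52/3] leaf, test {P4@t=50/3}
  N18 x:[13,33] y:[6,46/3] z:[34/3,59/3] -> hit [13,46/3], descend [1, 32]
    N1 x:[45/2,33] y:[6,38/3] z:[35/3,59/3] -> miss, prune
    N32 x:[13,41/2] y:[22/3,46/3] z:[34/3,55/3] -> hit [13,46/3], descend [12, 29]
      N12 x:[13,16] y:[22/3,46/3] z:[40/3,55/3] -> hit [40/3,46/3], descend [19, 23]
        N19 x:[13,29/2] y:[32/3,46/3] z:[40/3,43/3] -> hit [40/3,43/3], descend [3, 15]
          N3 x:[13,29/2] y:[32/3,37/3] z:[14,43/3] -> miss, prune
          N15 x:[13,14] y:[14,46/3] z:[40/3,14] -> hit [14,14] leaf, test {P13@t=14}
        N23 x:[15,16] y:[22/3,28/3] z:[14,55/3] -> miss, prune
      N29 x:[37/2,41/2] y:[31/3,15] z:[34/3,53/3] -> miss, prune

order=[0, 2, 11, 14, 5, 26, 9, 28, 18, 1, 32, 12, 19, 3, 15, 23, 29]  |boxes|=17  |leaves|=2  hit=P13

== RESULT ==
[0, 2, 11, 14, 5, 26, 9, 28, 18, 1, 32, 12, 19, 3, 15, 23, 29]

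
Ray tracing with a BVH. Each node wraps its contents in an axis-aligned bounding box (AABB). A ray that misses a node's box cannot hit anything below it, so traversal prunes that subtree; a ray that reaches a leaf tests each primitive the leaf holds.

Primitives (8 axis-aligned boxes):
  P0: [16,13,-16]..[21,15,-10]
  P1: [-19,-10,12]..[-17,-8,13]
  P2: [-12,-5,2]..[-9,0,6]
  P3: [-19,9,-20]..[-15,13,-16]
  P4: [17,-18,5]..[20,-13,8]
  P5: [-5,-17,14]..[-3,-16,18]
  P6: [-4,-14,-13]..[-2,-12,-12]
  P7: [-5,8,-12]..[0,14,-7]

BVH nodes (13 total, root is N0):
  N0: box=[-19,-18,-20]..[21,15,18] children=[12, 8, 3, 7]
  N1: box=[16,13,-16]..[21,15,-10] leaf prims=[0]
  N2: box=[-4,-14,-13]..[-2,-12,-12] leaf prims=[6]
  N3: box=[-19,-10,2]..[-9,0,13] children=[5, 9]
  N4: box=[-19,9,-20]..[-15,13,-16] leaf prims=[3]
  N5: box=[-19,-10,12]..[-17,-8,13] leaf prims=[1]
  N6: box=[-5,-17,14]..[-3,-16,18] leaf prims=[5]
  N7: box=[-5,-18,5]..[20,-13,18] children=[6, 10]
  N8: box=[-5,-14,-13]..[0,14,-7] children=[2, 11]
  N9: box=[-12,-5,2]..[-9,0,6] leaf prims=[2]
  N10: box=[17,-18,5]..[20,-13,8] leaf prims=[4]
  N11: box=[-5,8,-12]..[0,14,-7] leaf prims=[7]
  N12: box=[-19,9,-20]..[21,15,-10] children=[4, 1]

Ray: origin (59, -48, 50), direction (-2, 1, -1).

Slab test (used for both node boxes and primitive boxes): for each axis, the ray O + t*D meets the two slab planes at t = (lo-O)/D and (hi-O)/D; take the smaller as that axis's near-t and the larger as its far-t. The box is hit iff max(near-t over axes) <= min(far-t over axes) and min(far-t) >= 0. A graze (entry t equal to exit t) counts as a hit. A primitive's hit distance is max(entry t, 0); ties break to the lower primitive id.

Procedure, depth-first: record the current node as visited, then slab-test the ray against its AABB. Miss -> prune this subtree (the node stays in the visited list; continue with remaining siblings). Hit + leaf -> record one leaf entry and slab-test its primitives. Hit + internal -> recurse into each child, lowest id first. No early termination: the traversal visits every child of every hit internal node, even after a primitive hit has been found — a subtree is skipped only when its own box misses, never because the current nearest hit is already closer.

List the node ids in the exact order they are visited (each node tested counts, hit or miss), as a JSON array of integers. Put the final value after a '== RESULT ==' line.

Trace the traversal:
N0 x:[19,39] y:[30,63] z:[32,70] -> hit [32,39], descend [3, 7, 8, 12]
  N3 x:[34,39] y:[38,48] z:[37,48] -> hit [38,39], descend [5, 9]
    N5 x:[38,39] y:[38,40] z:[37,38] -> hit [38,38] leaf, test {P1@t=38}
    N9 x:[34,71/2] y:[43,48] z:[44,48] -> miss, prune
  N7 x:[39/2,32] y:[30,35] z:[32,45] -> hit [32,32], descend [6, 10]
    N6 x:[31,32] y:[31,32] z:[32,36] -> hit [32,32] leaf, test {P5@t=32}
    N10 x:[39/2,21] y:[30,35] z:[42,45] -> miss, prune
  N8 x:[59/2,32] y:[34,62] z:[57,63] -> miss, prune
  N12 x:[19,39] y:[57,63] z:[60,70] -> miss, prune

9 AABB tests over nodes [0, 3, 5, 9, 7, 6, 10, 8, 12]; 2 leaves entered; closest P5.

== RESULT ==
[0, 3, 5, 9, 7, 6, 10, 8, 12]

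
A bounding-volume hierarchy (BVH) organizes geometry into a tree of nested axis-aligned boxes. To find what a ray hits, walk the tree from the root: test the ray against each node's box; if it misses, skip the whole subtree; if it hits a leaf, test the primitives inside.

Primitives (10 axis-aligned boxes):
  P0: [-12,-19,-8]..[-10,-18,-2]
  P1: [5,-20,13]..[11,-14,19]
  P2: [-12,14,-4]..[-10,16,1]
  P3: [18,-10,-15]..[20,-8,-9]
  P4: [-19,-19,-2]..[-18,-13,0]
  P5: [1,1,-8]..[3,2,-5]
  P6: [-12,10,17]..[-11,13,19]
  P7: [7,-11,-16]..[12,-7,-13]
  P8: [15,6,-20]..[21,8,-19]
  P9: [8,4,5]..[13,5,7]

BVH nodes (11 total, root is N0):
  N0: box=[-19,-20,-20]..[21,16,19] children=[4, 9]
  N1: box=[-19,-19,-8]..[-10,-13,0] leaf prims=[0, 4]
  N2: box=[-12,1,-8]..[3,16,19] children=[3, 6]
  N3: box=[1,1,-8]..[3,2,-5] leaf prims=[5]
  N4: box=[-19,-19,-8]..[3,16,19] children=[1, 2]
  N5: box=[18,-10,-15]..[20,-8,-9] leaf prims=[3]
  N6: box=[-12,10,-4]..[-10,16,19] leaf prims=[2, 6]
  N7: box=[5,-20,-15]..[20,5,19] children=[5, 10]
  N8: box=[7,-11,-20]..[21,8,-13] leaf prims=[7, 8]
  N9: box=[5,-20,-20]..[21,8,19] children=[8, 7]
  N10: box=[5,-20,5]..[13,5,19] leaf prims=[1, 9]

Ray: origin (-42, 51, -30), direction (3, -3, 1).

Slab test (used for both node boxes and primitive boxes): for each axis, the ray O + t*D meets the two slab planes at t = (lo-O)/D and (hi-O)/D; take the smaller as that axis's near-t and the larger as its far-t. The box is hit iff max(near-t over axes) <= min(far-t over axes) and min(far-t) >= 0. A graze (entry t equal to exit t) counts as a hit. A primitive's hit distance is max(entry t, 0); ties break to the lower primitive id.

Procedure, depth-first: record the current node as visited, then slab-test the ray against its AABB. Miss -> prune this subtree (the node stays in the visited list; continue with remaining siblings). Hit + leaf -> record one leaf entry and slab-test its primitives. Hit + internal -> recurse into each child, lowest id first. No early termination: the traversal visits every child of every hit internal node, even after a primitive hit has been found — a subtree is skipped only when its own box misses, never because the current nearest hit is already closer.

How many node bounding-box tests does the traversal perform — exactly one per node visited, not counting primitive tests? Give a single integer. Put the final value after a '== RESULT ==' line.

Walk:
N0 x:[23/3,21] y:[35/3,71/3] z:[10,49] -> hit [35/3,21], descend [4, 9]
  N4 x:[23/3,15] y:[35/3,70/3] z:[22,49] -> miss, prune
  N9 x:[47/3,21] y:[43/3,71/3] z:[10,49] -> hit [47/3,21], descend [7, 8]
    N7 x:[47/3,62/3] y:[46/3,71/3] z:[15,49] -> hit [47/3,62/3], descend [5, 10]
      N5 x:[20,62/3] y:[59/3,61/3] z:[15,21] -> hit [20,61/3] leaf, test {P3@t=20}
      N10 x:[47/3,55/3] y:[46/3,71/3] z:[35,49] -> miss, prune
    N8 x:[49/3,21] y:[43/3,62/3] z:[10,17] -> hit [49/3,17] leaf, test {P7(miss), P8(miss)}

order=[0, 4, 9, 7, 5, 10, 8]  |boxes|=7  |leaves|=2  hit=P3

== RESULT ==
7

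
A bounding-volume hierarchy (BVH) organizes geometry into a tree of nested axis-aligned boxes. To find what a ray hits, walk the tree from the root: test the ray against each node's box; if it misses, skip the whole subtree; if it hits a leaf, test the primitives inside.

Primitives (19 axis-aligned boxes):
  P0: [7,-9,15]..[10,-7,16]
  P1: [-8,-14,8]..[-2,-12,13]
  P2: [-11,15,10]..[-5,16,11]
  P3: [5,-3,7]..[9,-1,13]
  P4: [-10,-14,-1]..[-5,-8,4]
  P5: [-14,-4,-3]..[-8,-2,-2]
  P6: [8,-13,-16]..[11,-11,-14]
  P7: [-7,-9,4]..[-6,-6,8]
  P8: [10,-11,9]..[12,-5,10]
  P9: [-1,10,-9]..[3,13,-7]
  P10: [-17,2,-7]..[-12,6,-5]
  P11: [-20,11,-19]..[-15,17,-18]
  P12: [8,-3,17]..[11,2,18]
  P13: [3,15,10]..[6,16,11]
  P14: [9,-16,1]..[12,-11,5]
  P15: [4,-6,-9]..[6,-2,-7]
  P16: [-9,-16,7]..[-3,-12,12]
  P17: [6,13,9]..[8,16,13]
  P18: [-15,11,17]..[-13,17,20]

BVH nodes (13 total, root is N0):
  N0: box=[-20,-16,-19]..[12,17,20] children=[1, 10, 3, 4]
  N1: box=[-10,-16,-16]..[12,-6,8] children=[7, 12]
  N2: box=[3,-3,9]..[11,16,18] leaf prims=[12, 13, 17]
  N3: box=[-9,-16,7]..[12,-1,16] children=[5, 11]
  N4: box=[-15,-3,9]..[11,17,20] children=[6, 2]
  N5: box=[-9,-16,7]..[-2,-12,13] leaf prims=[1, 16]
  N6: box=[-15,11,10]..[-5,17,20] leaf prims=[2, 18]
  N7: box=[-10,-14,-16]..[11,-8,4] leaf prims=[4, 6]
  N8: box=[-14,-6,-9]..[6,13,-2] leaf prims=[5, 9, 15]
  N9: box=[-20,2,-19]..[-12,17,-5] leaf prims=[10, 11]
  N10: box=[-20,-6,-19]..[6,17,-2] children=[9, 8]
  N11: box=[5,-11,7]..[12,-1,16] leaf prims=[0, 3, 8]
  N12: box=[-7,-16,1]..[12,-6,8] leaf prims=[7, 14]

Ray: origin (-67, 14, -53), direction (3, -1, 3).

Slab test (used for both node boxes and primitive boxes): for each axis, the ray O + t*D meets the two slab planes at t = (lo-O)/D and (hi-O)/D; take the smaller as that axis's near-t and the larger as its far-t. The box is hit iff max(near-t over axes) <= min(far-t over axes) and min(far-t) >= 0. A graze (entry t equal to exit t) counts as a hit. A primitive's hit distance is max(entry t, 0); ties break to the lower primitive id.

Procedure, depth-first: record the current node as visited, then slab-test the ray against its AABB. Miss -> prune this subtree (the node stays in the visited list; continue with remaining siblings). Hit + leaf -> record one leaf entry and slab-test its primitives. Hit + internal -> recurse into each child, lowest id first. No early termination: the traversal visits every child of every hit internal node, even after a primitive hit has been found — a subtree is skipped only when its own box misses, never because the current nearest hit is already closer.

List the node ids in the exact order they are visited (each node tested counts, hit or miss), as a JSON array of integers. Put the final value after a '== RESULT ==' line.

Walk:
N0 x:[47/3,79/3] y:[-3,30] z:[34/3,73/3] -> hit [47/3,73/3], descend [1, 3, 4, 10]
  N1 x:[19,79/3] y:[20,30] z:[37/3,61/3] -> hit [20,61/3], descend [7, 12]
    N7 x:[19,26] y:[22,28] z:[37/3,19] -> miss, prune
    N12 x:[20,79/3] y:[20,30] z:[18,61/3] -> hit [20,61/3] leaf, test {P7@t=20, P14(miss)}
  N3 x:[58/3,79/3] y:[15,30] z:[20,23] -> hit [20,23], descend [5, 11]
    N5 x:[58/3,65/3] y:[26,30] z:[20,22] -> miss, prune
    N11 x:[24,79/3] y:[15,25] z:[20,23] -> miss, prune
  N4 x:[52/3,26] y:[-3,17] z:[62/3,73/3] -> miss, prune
  N10 x:[47/3,73/3] y:[-3,20] z:[34/3,17] -> hit [47/3,17], descend [8, 9]
    N8 x:[53/3,73/3] y:[1,20] z:[44/3,17] -> miss, prune
    N9 x:[47/3,55/3] y:[-3,12] z:[34/3,16] -> miss, prune

order=[0, 1, 7, 12, 3, 5, 11, 4, 10, 8, 9]  |boxes|=11  |leaves|=1  hit=P7

== RESULT ==
[0, 1, 7, 12, 3, 5, 11, 4, 10, 8, 9]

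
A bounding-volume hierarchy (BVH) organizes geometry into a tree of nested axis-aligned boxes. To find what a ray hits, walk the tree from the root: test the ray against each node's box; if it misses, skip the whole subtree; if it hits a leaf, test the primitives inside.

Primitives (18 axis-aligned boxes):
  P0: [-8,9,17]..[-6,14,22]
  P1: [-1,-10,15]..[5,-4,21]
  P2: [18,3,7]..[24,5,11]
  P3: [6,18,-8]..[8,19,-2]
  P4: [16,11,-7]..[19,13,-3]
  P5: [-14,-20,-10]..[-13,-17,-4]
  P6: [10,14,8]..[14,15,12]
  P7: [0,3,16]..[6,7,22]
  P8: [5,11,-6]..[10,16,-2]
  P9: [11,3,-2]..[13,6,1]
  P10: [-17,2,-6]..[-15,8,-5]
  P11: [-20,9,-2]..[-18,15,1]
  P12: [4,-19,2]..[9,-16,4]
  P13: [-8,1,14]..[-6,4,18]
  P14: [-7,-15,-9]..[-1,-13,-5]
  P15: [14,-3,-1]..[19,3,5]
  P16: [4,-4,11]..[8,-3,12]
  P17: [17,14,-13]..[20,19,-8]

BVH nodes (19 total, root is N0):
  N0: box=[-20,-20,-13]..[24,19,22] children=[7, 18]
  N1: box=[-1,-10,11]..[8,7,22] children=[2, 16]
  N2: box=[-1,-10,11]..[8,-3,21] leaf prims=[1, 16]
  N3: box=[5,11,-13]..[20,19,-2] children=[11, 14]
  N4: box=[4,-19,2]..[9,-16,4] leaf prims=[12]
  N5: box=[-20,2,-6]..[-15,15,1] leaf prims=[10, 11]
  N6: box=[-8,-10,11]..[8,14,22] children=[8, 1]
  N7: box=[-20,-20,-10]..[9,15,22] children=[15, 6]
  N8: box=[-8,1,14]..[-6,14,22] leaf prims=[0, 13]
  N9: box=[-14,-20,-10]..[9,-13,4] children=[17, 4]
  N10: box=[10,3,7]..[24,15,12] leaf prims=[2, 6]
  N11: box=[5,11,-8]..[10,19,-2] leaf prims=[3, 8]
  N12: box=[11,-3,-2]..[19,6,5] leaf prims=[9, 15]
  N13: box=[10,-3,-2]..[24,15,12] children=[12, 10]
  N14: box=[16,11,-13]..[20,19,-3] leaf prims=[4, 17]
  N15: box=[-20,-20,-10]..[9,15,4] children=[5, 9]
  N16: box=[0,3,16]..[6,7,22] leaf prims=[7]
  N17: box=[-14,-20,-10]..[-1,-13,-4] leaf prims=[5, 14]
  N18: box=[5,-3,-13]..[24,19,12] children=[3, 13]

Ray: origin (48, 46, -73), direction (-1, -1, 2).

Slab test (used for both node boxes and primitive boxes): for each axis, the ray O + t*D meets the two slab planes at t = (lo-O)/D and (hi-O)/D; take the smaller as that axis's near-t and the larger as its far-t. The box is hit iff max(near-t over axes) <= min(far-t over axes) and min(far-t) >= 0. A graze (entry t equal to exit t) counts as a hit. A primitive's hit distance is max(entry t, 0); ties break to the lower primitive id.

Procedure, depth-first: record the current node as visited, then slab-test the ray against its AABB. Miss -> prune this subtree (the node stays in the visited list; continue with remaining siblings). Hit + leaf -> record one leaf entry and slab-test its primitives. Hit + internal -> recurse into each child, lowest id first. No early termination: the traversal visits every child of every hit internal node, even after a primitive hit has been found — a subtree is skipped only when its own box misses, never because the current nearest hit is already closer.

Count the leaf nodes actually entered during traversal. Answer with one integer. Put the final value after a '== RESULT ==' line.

Trace the traversal:
N0 x:[24,68] y:[27,66] z:[30,95/2] -> hit [30,95/2], descend [7, 18]
  N7 x:[39,68] y:[31,66] z:[63/2,95/2] -> hit [39,95/2], descend [6, 15]
    N6 x:[40,56] y:[32,56] z:[42,95/2] -> hit [42,95/2], descend [1, 8]
      N1 x:[40,49] y:[39,56] z:[42,95/2] -> hit [42,95/2], descend [2, 16]
        N2 x:[40,49] y:[49,56] z:[42,47] -> miss, prune
        N16 x:[42,48] y:[39,43] z:[89/2,95/2] -> miss, prune
      N8 x:[54,56] y:[32,45] z:[87/2,95/2] -> miss, prune
    N15 x:[39,68] y:[31,66] z:[63/2,77/2] -> miss, prune
  N18 x:[24,43] y:[27,49] z:[30,85/2] -> hit [30,85/2], descend [3, 13]
    N3 x:[28,43] y:[27,35] z:[30,71/2] -> hit [30,35], descend [11, 14]
      N11 x:[38,43] y:[27,35] z:[65/2,71/2] -> miss, prune
      N14 x:[28,32] y:[27,35] z:[30,35] -> hit [30,32] leaf, test {P4(miss), P17@t=30}
    N13 x:[24,38] y:[31,49] z:[71/2,85/2] -> hit [71/2,38], descend [10, 12]
      N10 x:[24,38] y:[31,43] z:[40,85/2] -> miss, prune
      N12 x:[29,37] y:[40,49] z:[71/2,39] -> miss, prune

15 AABB tests over nodes [0, 7, 6, 1, 2, 16, 8, 15, 18, 3, 11, 14, 13, 10, 12]; 1 leaf entered; closest P17.

== RESULT ==
1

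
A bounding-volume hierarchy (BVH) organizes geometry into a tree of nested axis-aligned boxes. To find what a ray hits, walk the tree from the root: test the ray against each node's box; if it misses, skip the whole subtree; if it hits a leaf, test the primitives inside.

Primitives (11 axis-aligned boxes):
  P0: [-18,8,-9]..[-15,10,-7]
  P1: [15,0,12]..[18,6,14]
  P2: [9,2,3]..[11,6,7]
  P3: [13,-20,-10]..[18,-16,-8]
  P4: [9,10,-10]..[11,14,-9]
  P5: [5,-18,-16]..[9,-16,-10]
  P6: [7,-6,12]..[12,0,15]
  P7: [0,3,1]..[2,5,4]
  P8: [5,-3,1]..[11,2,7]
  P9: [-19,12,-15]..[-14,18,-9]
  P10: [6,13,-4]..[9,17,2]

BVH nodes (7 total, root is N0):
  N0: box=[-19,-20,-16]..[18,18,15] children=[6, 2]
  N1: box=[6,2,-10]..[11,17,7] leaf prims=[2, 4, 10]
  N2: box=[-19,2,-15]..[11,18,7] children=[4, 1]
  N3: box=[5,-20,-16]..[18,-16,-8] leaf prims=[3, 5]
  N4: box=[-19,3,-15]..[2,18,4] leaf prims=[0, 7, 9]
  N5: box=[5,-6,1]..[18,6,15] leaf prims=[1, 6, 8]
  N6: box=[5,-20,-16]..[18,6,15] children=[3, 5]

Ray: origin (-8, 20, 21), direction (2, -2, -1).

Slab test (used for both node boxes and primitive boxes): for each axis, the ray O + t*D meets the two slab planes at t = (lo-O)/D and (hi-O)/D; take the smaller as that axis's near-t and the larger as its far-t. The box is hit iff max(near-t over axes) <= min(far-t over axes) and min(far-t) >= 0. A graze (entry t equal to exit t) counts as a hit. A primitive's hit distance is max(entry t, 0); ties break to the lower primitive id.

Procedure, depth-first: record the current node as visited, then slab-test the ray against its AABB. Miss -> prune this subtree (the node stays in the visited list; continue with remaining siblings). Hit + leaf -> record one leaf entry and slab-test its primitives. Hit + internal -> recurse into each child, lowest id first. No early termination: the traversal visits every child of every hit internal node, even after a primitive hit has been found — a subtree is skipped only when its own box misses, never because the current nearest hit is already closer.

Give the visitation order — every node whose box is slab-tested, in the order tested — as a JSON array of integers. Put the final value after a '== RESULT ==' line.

Traverse from the root:
N0 x:[-11/2,13] y:[1,20] z:[6,37] -> hit [6,13], descend [2, 6]
  N2 x:[-11/2,19/2] y:[1,9] z:[14,36] -> miss, prune
  N6 x:[13/2,13] y:[7,20] z:[6,37] -> hit [7,13], descend [3, 5]
    N3 x:[13/2,13] y:[18,20] z:[29,37] -> miss, prune
    N5 x:[13/2,13] y:[7,13] z:[6,20] -> hit [7,13] leaf, test {P1(miss), P6(miss), P8(miss)}

Summary -> nodes [0, 2, 6, 3, 5]; box-tests=5; leaf-entries=1; first=miss

== RESULT ==
[0, 2, 6, 3, 5]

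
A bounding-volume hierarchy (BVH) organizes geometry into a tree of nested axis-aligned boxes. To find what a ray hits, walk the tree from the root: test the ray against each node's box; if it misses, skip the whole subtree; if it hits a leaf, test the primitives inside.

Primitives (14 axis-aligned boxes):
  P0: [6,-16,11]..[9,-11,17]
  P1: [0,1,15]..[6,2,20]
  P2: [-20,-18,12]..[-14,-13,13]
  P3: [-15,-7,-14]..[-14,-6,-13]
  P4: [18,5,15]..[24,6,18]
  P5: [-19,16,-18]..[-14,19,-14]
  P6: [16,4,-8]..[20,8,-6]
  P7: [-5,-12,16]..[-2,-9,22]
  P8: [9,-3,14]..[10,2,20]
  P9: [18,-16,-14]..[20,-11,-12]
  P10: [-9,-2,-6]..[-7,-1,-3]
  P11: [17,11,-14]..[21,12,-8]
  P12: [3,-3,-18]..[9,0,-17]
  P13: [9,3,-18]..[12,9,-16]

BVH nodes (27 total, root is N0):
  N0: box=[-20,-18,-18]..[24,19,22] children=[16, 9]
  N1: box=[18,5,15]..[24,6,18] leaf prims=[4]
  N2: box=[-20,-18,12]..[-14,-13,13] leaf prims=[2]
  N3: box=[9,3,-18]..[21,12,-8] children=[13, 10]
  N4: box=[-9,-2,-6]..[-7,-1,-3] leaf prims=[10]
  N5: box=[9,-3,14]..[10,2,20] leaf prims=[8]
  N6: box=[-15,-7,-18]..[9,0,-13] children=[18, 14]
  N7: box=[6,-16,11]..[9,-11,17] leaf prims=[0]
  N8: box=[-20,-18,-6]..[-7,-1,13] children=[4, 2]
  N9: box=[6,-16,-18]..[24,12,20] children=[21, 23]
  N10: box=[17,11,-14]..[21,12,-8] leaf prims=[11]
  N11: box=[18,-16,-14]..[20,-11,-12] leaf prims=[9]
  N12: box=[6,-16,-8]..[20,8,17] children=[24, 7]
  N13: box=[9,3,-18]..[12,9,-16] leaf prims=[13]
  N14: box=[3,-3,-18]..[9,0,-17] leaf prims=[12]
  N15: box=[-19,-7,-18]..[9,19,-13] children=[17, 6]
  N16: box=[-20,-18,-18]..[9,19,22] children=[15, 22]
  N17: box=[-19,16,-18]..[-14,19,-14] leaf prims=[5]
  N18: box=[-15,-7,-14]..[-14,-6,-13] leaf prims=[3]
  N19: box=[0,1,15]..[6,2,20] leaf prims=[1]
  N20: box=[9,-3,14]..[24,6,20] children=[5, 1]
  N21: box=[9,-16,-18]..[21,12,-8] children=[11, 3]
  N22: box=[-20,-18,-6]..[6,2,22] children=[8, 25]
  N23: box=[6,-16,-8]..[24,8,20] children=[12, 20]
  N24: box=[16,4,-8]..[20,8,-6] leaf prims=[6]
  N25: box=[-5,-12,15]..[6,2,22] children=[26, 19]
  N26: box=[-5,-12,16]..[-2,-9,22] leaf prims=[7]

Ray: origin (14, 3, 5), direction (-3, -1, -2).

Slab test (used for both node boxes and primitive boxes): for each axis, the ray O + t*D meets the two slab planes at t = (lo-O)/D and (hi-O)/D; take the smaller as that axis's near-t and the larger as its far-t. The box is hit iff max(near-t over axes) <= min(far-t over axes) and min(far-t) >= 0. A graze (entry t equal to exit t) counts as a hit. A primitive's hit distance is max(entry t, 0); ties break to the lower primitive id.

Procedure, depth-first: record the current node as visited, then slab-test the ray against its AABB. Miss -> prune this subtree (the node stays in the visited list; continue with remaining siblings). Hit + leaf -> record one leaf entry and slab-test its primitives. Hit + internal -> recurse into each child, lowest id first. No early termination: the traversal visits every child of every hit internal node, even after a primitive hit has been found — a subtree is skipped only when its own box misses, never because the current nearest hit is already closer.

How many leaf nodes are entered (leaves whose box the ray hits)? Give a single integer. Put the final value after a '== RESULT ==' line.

Traverse from the root:
N0 x:[-10/3,34/3] y:[-16,21] z:[-17/2,23/2] -> hit [-10/3,34/3], descend [9, 16]
  N9 x:[-10/3,8/3] y:[-9,19] z:[-15/2,23/2] -> hit [-10/3,8/3], descend [21, 23]
    N21 x:[-7/3,5/3] y:[-9,19] z:[13/2,23/2] -> miss, prune
    N23 x:[-10/3,8/3] y:[-5,19] z:[-15/2,13/2] -> hit [-10/3,8/3], descend [12, 20]
      N12 x:[-2,8/3] y:[-5,19] z:[-6,13/2] -> hit [-2,8/3], descend [7, 24]
        N7 x:[5/3,8/3] y:[14,19] z:[-6,-3] -> miss, prune
        N24 x:[-2,-2/3] y:[-5,-1] z:[11/2,13/2] -> miss, prune
      N20 x:[-10/3,5/3] y:[-3,6] z:[-15/2,-9/2] -> miss, prune
  N16 x:[5/3,34/3] y:[-16,21] z:[-17/2,23/2] -> hit [5/3,34/3], descend [15, 22]
    N15 x:[5/3,11] y:[-16,10] z:[9,23/2] -> hit [9,10], descend [6, 17]
      N6 x:[5/3,29/3] y:[3,10] z:[9,23/2] -> hit [9,29/3], descend [14, 18]
        N14 x:[5/3,11/3] y:[3,6] z:[11,23/2] -> miss, prune
        N18 x:[28/3,29/3] y:[9,10] z:[9,19/2] -> hit [28/3,19/2] leaf, test {P3@t=28/3}
      N17 x:[28/3,11] y:[-16,-13] z:[19/2,23/2] -> miss, prune
    N22 x:[8/3,34/3] y:[1,21] z:[-17/2,11/2] -> hit [8/3,11/2], descend [8, 25]
      N8 x:[7,34/3] y:[4,21] z:[-4,11/2] -> miss, prune
      N25 x:[8/3,19/3] y:[1,15] z:[-17/2,-5] -> miss, prune

17 AABB tests over nodes [0, 9, 21, 23, 12, 7, 24, 20, 16, 15, 6, 14, 18, 17, 22, 8, 25]; 1 leaf entered; closest P3.

== RESULT ==
1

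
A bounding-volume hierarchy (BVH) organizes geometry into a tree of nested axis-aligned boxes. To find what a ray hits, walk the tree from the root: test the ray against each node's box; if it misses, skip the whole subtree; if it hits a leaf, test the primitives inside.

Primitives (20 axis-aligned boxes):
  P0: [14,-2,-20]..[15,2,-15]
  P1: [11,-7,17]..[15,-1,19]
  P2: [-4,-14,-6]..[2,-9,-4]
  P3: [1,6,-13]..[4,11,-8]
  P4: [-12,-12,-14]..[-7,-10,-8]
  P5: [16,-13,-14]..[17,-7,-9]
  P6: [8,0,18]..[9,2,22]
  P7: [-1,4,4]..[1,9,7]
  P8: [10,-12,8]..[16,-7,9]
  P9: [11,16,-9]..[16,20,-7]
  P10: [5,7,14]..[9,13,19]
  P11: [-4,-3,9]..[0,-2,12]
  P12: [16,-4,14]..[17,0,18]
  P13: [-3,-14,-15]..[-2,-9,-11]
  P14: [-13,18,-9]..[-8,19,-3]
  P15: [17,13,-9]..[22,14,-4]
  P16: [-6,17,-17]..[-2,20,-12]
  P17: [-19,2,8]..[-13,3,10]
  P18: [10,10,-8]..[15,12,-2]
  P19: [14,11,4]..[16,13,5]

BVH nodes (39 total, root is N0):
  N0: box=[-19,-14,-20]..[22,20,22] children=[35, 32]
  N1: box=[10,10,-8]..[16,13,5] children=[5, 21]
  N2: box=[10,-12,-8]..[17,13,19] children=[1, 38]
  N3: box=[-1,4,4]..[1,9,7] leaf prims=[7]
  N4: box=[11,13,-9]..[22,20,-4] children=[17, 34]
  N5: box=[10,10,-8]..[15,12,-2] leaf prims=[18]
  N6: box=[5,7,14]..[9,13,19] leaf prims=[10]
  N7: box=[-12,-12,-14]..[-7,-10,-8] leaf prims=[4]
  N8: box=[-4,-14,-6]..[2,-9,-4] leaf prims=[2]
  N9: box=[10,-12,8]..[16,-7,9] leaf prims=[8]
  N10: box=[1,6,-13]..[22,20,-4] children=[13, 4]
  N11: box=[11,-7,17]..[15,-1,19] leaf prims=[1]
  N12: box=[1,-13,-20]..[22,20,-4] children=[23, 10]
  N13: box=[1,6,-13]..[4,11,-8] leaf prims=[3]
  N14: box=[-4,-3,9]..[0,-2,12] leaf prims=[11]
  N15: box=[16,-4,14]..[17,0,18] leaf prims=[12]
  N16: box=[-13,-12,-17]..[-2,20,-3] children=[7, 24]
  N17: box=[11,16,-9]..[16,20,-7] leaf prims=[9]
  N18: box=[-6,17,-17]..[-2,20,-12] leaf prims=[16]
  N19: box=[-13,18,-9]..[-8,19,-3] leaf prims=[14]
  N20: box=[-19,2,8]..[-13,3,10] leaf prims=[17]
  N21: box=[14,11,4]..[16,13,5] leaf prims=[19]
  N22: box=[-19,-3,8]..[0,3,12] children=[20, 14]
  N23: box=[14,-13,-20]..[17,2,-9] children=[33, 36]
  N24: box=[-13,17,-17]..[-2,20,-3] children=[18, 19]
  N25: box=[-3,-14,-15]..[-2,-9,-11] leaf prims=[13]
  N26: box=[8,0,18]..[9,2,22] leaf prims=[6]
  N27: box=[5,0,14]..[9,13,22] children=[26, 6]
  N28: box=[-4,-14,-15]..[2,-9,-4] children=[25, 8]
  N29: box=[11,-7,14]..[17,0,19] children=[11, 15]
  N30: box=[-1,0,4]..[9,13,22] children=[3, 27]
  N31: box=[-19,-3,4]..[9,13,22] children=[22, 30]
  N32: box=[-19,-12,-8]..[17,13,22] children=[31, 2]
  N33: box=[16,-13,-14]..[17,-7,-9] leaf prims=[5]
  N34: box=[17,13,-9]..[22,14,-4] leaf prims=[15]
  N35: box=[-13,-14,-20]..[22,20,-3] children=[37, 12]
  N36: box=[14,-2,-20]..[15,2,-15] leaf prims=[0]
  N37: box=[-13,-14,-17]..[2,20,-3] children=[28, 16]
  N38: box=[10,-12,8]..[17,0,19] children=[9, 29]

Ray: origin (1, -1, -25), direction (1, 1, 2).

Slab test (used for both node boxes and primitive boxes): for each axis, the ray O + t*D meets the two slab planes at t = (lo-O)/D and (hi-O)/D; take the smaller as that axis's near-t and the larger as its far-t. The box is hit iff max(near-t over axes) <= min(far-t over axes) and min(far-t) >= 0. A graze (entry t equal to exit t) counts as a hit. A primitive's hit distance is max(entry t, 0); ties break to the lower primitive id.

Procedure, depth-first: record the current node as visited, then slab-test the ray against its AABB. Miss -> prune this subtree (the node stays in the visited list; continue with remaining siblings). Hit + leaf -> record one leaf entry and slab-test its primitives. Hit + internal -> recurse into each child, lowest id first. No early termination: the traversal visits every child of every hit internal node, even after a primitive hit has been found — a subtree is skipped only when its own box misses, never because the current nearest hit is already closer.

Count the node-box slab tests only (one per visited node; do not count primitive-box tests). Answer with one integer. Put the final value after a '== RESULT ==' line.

Walk:
N0 x:[-20,21] y:[-13,21] z:[5/2,47/2] -> hit [5/2,21], descend [32, 35]
  N32 x:[-20,16] y:[-11,14] z:[17/2,47/2] -> hit [17/2,14], descend [2, 31]
    N2 x:[9,16] y:[-11,14] z:[17/2,22] -> hit [9,14], descend [1, 38]
      N1 x:[9,15] y:[11,14] z:[17/2,15] -> hit [11,14], descend [5, 21]
        N5 x:[9,14] y:[11,13] z:[17/2,23/2] -> hit [11,23/2] leaf, test {P18@t=11}
        N21 x:[13,15] y:[12,14] z:[29/2,15] -> miss, prune
      N38 x:[9,16] y:[-11,1] z:[33/2,22] -> miss, prune
    N31 x:[-20,8] y:[-2,14] z:[29/2,47/2] -> miss, prune
  N35 x:[-14,21] y:[-13,21] z:[5/2,11] -> hit [5/2,11], descend [12, 37]
    N12 x:[0,21] y:[-12,21] z:[5/2,21/2] -> hit [5/2,21/2], descend [10, 23]
      N10 x:[0,21] y:[7,21] z:[6,21/2] -> hit [7,21/2], descend [4, 13]
        N4 x:[10,21] y:[14,21] z:[8,21/2] -> miss, prune
        N13 x:[0,3] y:[7,12] z:[6,17/2] -> miss, prune
      N23 x:[13,16] y:[-12,3] z:[5/2,8] -> miss, prune
    N37 x:[-14,1] y:[-13,21] z:[4,11] -> miss, prune

15 AABB tests over nodes [0, 32, 2, 1, 5, 21, 38, 31, 35, 12, 10, 4, 13, 23, 37]; 1 leaf entered; closest P18.

== RESULT ==
15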